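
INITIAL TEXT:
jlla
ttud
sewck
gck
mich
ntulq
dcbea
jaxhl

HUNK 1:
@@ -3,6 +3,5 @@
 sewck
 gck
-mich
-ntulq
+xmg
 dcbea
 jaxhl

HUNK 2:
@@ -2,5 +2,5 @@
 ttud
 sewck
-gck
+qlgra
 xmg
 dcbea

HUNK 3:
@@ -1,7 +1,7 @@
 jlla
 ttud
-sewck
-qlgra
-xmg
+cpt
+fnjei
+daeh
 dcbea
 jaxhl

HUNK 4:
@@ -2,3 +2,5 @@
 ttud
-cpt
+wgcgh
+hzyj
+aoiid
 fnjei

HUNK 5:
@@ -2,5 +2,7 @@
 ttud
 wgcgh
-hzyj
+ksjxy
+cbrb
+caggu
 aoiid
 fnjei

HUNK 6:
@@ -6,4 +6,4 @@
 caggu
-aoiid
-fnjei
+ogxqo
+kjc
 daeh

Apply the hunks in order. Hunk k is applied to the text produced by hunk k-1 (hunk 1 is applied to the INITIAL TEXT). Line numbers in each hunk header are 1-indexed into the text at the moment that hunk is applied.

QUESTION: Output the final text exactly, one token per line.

Hunk 1: at line 3 remove [mich,ntulq] add [xmg] -> 7 lines: jlla ttud sewck gck xmg dcbea jaxhl
Hunk 2: at line 2 remove [gck] add [qlgra] -> 7 lines: jlla ttud sewck qlgra xmg dcbea jaxhl
Hunk 3: at line 1 remove [sewck,qlgra,xmg] add [cpt,fnjei,daeh] -> 7 lines: jlla ttud cpt fnjei daeh dcbea jaxhl
Hunk 4: at line 2 remove [cpt] add [wgcgh,hzyj,aoiid] -> 9 lines: jlla ttud wgcgh hzyj aoiid fnjei daeh dcbea jaxhl
Hunk 5: at line 2 remove [hzyj] add [ksjxy,cbrb,caggu] -> 11 lines: jlla ttud wgcgh ksjxy cbrb caggu aoiid fnjei daeh dcbea jaxhl
Hunk 6: at line 6 remove [aoiid,fnjei] add [ogxqo,kjc] -> 11 lines: jlla ttud wgcgh ksjxy cbrb caggu ogxqo kjc daeh dcbea jaxhl

Answer: jlla
ttud
wgcgh
ksjxy
cbrb
caggu
ogxqo
kjc
daeh
dcbea
jaxhl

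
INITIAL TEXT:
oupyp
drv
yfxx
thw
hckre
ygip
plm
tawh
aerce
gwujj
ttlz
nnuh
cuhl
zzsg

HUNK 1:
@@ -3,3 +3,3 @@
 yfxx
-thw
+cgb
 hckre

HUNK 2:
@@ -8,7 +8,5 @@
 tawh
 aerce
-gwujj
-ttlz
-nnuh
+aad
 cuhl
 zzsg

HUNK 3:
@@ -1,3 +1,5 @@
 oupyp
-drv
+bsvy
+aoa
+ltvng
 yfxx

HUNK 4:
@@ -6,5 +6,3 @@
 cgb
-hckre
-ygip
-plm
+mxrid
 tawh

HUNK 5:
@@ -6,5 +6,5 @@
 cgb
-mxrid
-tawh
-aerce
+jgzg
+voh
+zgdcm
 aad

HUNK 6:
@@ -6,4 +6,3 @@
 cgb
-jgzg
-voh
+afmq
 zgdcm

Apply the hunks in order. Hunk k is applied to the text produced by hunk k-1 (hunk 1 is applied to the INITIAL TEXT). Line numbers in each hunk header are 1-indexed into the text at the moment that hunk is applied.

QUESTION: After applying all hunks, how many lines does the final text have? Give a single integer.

Hunk 1: at line 3 remove [thw] add [cgb] -> 14 lines: oupyp drv yfxx cgb hckre ygip plm tawh aerce gwujj ttlz nnuh cuhl zzsg
Hunk 2: at line 8 remove [gwujj,ttlz,nnuh] add [aad] -> 12 lines: oupyp drv yfxx cgb hckre ygip plm tawh aerce aad cuhl zzsg
Hunk 3: at line 1 remove [drv] add [bsvy,aoa,ltvng] -> 14 lines: oupyp bsvy aoa ltvng yfxx cgb hckre ygip plm tawh aerce aad cuhl zzsg
Hunk 4: at line 6 remove [hckre,ygip,plm] add [mxrid] -> 12 lines: oupyp bsvy aoa ltvng yfxx cgb mxrid tawh aerce aad cuhl zzsg
Hunk 5: at line 6 remove [mxrid,tawh,aerce] add [jgzg,voh,zgdcm] -> 12 lines: oupyp bsvy aoa ltvng yfxx cgb jgzg voh zgdcm aad cuhl zzsg
Hunk 6: at line 6 remove [jgzg,voh] add [afmq] -> 11 lines: oupyp bsvy aoa ltvng yfxx cgb afmq zgdcm aad cuhl zzsg
Final line count: 11

Answer: 11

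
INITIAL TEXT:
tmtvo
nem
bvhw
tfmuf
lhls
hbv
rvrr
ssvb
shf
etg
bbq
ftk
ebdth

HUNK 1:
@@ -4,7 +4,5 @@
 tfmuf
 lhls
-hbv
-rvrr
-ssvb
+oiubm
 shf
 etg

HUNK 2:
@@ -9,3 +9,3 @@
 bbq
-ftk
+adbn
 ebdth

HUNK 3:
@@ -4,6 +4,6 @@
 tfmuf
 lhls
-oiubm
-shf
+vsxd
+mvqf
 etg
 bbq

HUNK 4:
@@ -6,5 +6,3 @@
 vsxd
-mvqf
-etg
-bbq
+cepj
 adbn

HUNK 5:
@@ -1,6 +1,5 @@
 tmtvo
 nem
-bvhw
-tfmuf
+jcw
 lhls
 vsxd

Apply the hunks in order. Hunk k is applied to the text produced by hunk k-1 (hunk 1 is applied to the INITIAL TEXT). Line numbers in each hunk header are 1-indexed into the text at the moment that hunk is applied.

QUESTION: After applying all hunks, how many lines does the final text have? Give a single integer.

Hunk 1: at line 4 remove [hbv,rvrr,ssvb] add [oiubm] -> 11 lines: tmtvo nem bvhw tfmuf lhls oiubm shf etg bbq ftk ebdth
Hunk 2: at line 9 remove [ftk] add [adbn] -> 11 lines: tmtvo nem bvhw tfmuf lhls oiubm shf etg bbq adbn ebdth
Hunk 3: at line 4 remove [oiubm,shf] add [vsxd,mvqf] -> 11 lines: tmtvo nem bvhw tfmuf lhls vsxd mvqf etg bbq adbn ebdth
Hunk 4: at line 6 remove [mvqf,etg,bbq] add [cepj] -> 9 lines: tmtvo nem bvhw tfmuf lhls vsxd cepj adbn ebdth
Hunk 5: at line 1 remove [bvhw,tfmuf] add [jcw] -> 8 lines: tmtvo nem jcw lhls vsxd cepj adbn ebdth
Final line count: 8

Answer: 8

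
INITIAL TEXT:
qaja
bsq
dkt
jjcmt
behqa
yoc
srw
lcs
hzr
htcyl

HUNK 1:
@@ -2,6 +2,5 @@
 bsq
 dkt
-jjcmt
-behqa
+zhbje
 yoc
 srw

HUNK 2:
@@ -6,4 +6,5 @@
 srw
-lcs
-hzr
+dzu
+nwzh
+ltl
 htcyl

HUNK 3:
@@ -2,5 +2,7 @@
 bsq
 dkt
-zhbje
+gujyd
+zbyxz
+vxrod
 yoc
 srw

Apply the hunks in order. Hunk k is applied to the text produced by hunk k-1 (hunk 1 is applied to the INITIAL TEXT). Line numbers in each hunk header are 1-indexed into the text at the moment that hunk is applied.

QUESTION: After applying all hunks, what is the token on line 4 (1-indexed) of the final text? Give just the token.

Hunk 1: at line 2 remove [jjcmt,behqa] add [zhbje] -> 9 lines: qaja bsq dkt zhbje yoc srw lcs hzr htcyl
Hunk 2: at line 6 remove [lcs,hzr] add [dzu,nwzh,ltl] -> 10 lines: qaja bsq dkt zhbje yoc srw dzu nwzh ltl htcyl
Hunk 3: at line 2 remove [zhbje] add [gujyd,zbyxz,vxrod] -> 12 lines: qaja bsq dkt gujyd zbyxz vxrod yoc srw dzu nwzh ltl htcyl
Final line 4: gujyd

Answer: gujyd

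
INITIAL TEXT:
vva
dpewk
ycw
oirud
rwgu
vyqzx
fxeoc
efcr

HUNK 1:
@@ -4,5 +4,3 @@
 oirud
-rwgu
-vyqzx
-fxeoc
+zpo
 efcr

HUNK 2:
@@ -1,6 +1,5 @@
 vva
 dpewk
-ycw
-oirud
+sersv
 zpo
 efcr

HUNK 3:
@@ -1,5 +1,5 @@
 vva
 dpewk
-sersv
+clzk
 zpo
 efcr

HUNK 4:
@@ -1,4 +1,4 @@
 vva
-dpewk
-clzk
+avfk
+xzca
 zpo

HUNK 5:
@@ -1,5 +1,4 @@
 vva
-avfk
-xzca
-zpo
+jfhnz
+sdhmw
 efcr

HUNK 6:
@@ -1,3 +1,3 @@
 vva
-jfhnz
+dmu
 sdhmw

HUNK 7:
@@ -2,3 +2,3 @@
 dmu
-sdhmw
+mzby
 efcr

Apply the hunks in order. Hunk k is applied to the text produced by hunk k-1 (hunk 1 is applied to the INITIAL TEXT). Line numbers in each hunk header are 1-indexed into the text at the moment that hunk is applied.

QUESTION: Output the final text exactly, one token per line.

Hunk 1: at line 4 remove [rwgu,vyqzx,fxeoc] add [zpo] -> 6 lines: vva dpewk ycw oirud zpo efcr
Hunk 2: at line 1 remove [ycw,oirud] add [sersv] -> 5 lines: vva dpewk sersv zpo efcr
Hunk 3: at line 1 remove [sersv] add [clzk] -> 5 lines: vva dpewk clzk zpo efcr
Hunk 4: at line 1 remove [dpewk,clzk] add [avfk,xzca] -> 5 lines: vva avfk xzca zpo efcr
Hunk 5: at line 1 remove [avfk,xzca,zpo] add [jfhnz,sdhmw] -> 4 lines: vva jfhnz sdhmw efcr
Hunk 6: at line 1 remove [jfhnz] add [dmu] -> 4 lines: vva dmu sdhmw efcr
Hunk 7: at line 2 remove [sdhmw] add [mzby] -> 4 lines: vva dmu mzby efcr

Answer: vva
dmu
mzby
efcr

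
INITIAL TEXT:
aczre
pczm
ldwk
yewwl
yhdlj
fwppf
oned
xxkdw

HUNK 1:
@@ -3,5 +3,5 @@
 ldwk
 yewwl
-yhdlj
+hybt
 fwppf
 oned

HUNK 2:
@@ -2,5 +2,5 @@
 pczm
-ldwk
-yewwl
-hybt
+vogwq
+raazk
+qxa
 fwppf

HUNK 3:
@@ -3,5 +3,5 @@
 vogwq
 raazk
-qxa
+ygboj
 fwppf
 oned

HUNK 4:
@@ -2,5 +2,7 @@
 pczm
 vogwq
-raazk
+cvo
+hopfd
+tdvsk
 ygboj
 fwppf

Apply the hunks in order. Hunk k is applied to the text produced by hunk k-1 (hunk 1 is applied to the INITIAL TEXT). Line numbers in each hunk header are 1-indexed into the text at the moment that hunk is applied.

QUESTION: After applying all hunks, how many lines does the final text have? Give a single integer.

Answer: 10

Derivation:
Hunk 1: at line 3 remove [yhdlj] add [hybt] -> 8 lines: aczre pczm ldwk yewwl hybt fwppf oned xxkdw
Hunk 2: at line 2 remove [ldwk,yewwl,hybt] add [vogwq,raazk,qxa] -> 8 lines: aczre pczm vogwq raazk qxa fwppf oned xxkdw
Hunk 3: at line 3 remove [qxa] add [ygboj] -> 8 lines: aczre pczm vogwq raazk ygboj fwppf oned xxkdw
Hunk 4: at line 2 remove [raazk] add [cvo,hopfd,tdvsk] -> 10 lines: aczre pczm vogwq cvo hopfd tdvsk ygboj fwppf oned xxkdw
Final line count: 10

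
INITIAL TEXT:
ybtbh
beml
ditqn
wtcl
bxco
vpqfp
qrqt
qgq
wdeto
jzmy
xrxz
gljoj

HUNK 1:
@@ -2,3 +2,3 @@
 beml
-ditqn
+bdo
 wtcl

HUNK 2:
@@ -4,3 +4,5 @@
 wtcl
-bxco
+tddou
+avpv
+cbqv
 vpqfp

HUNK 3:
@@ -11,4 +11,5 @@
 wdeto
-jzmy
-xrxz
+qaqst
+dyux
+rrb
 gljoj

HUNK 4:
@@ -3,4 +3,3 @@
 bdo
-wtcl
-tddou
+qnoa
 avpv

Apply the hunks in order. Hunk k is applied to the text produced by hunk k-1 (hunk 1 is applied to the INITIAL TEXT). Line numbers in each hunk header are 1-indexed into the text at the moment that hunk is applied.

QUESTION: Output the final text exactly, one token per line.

Hunk 1: at line 2 remove [ditqn] add [bdo] -> 12 lines: ybtbh beml bdo wtcl bxco vpqfp qrqt qgq wdeto jzmy xrxz gljoj
Hunk 2: at line 4 remove [bxco] add [tddou,avpv,cbqv] -> 14 lines: ybtbh beml bdo wtcl tddou avpv cbqv vpqfp qrqt qgq wdeto jzmy xrxz gljoj
Hunk 3: at line 11 remove [jzmy,xrxz] add [qaqst,dyux,rrb] -> 15 lines: ybtbh beml bdo wtcl tddou avpv cbqv vpqfp qrqt qgq wdeto qaqst dyux rrb gljoj
Hunk 4: at line 3 remove [wtcl,tddou] add [qnoa] -> 14 lines: ybtbh beml bdo qnoa avpv cbqv vpqfp qrqt qgq wdeto qaqst dyux rrb gljoj

Answer: ybtbh
beml
bdo
qnoa
avpv
cbqv
vpqfp
qrqt
qgq
wdeto
qaqst
dyux
rrb
gljoj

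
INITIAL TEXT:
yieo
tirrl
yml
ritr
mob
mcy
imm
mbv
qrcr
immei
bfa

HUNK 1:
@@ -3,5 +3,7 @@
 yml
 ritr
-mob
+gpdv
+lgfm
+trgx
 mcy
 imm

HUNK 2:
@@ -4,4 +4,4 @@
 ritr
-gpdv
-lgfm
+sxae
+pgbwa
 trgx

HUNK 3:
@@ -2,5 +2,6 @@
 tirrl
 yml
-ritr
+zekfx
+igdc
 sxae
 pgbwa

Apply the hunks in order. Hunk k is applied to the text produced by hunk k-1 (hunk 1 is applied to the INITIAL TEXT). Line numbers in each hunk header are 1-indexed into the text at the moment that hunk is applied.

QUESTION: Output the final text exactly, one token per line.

Answer: yieo
tirrl
yml
zekfx
igdc
sxae
pgbwa
trgx
mcy
imm
mbv
qrcr
immei
bfa

Derivation:
Hunk 1: at line 3 remove [mob] add [gpdv,lgfm,trgx] -> 13 lines: yieo tirrl yml ritr gpdv lgfm trgx mcy imm mbv qrcr immei bfa
Hunk 2: at line 4 remove [gpdv,lgfm] add [sxae,pgbwa] -> 13 lines: yieo tirrl yml ritr sxae pgbwa trgx mcy imm mbv qrcr immei bfa
Hunk 3: at line 2 remove [ritr] add [zekfx,igdc] -> 14 lines: yieo tirrl yml zekfx igdc sxae pgbwa trgx mcy imm mbv qrcr immei bfa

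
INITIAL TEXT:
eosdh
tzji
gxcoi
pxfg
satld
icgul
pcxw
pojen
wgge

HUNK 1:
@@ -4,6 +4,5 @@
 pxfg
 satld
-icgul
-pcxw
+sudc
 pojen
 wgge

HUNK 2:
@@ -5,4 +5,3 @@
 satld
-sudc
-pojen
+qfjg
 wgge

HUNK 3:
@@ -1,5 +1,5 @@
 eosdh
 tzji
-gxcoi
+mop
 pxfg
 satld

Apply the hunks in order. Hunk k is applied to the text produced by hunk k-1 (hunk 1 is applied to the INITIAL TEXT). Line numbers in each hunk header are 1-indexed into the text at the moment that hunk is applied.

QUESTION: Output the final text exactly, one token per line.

Answer: eosdh
tzji
mop
pxfg
satld
qfjg
wgge

Derivation:
Hunk 1: at line 4 remove [icgul,pcxw] add [sudc] -> 8 lines: eosdh tzji gxcoi pxfg satld sudc pojen wgge
Hunk 2: at line 5 remove [sudc,pojen] add [qfjg] -> 7 lines: eosdh tzji gxcoi pxfg satld qfjg wgge
Hunk 3: at line 1 remove [gxcoi] add [mop] -> 7 lines: eosdh tzji mop pxfg satld qfjg wgge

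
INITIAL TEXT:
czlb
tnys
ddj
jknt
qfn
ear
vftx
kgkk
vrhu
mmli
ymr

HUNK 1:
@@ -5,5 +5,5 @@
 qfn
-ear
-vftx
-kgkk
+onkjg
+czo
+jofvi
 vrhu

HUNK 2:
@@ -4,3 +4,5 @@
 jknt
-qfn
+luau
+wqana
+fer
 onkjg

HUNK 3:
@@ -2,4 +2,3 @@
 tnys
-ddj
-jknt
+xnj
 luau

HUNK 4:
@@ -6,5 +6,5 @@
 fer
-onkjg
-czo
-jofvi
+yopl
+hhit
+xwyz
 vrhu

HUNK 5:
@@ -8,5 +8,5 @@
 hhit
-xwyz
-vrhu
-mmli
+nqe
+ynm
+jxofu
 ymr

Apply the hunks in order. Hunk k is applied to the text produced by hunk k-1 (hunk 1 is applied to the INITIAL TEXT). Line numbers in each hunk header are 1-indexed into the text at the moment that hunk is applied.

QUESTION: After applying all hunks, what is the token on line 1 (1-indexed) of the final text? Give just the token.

Answer: czlb

Derivation:
Hunk 1: at line 5 remove [ear,vftx,kgkk] add [onkjg,czo,jofvi] -> 11 lines: czlb tnys ddj jknt qfn onkjg czo jofvi vrhu mmli ymr
Hunk 2: at line 4 remove [qfn] add [luau,wqana,fer] -> 13 lines: czlb tnys ddj jknt luau wqana fer onkjg czo jofvi vrhu mmli ymr
Hunk 3: at line 2 remove [ddj,jknt] add [xnj] -> 12 lines: czlb tnys xnj luau wqana fer onkjg czo jofvi vrhu mmli ymr
Hunk 4: at line 6 remove [onkjg,czo,jofvi] add [yopl,hhit,xwyz] -> 12 lines: czlb tnys xnj luau wqana fer yopl hhit xwyz vrhu mmli ymr
Hunk 5: at line 8 remove [xwyz,vrhu,mmli] add [nqe,ynm,jxofu] -> 12 lines: czlb tnys xnj luau wqana fer yopl hhit nqe ynm jxofu ymr
Final line 1: czlb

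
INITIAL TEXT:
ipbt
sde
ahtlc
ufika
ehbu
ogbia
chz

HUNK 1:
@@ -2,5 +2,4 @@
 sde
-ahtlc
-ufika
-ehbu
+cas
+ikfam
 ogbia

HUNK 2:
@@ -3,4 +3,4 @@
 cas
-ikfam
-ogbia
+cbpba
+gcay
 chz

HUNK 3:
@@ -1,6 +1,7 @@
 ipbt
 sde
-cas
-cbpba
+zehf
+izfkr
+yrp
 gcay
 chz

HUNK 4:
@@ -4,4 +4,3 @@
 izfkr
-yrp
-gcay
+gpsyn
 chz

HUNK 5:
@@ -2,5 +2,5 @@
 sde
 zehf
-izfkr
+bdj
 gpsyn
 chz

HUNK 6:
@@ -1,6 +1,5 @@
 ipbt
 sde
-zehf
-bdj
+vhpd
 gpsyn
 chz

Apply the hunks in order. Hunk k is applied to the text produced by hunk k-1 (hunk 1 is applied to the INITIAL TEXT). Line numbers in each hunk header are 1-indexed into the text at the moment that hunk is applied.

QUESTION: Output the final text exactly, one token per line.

Hunk 1: at line 2 remove [ahtlc,ufika,ehbu] add [cas,ikfam] -> 6 lines: ipbt sde cas ikfam ogbia chz
Hunk 2: at line 3 remove [ikfam,ogbia] add [cbpba,gcay] -> 6 lines: ipbt sde cas cbpba gcay chz
Hunk 3: at line 1 remove [cas,cbpba] add [zehf,izfkr,yrp] -> 7 lines: ipbt sde zehf izfkr yrp gcay chz
Hunk 4: at line 4 remove [yrp,gcay] add [gpsyn] -> 6 lines: ipbt sde zehf izfkr gpsyn chz
Hunk 5: at line 2 remove [izfkr] add [bdj] -> 6 lines: ipbt sde zehf bdj gpsyn chz
Hunk 6: at line 1 remove [zehf,bdj] add [vhpd] -> 5 lines: ipbt sde vhpd gpsyn chz

Answer: ipbt
sde
vhpd
gpsyn
chz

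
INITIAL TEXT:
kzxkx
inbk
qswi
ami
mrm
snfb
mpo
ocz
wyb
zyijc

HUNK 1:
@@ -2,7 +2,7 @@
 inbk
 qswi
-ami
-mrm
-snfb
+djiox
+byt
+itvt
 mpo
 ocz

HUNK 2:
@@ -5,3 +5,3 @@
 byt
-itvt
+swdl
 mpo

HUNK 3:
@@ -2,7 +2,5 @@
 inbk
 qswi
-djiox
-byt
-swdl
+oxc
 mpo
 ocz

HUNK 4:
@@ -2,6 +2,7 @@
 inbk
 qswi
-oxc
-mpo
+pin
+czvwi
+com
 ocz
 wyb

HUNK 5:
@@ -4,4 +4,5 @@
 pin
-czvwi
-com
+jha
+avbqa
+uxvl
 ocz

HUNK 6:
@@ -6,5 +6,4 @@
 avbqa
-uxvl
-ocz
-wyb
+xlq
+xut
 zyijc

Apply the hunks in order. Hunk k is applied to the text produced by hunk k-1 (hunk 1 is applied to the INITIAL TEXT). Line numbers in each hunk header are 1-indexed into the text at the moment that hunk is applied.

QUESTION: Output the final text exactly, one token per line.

Answer: kzxkx
inbk
qswi
pin
jha
avbqa
xlq
xut
zyijc

Derivation:
Hunk 1: at line 2 remove [ami,mrm,snfb] add [djiox,byt,itvt] -> 10 lines: kzxkx inbk qswi djiox byt itvt mpo ocz wyb zyijc
Hunk 2: at line 5 remove [itvt] add [swdl] -> 10 lines: kzxkx inbk qswi djiox byt swdl mpo ocz wyb zyijc
Hunk 3: at line 2 remove [djiox,byt,swdl] add [oxc] -> 8 lines: kzxkx inbk qswi oxc mpo ocz wyb zyijc
Hunk 4: at line 2 remove [oxc,mpo] add [pin,czvwi,com] -> 9 lines: kzxkx inbk qswi pin czvwi com ocz wyb zyijc
Hunk 5: at line 4 remove [czvwi,com] add [jha,avbqa,uxvl] -> 10 lines: kzxkx inbk qswi pin jha avbqa uxvl ocz wyb zyijc
Hunk 6: at line 6 remove [uxvl,ocz,wyb] add [xlq,xut] -> 9 lines: kzxkx inbk qswi pin jha avbqa xlq xut zyijc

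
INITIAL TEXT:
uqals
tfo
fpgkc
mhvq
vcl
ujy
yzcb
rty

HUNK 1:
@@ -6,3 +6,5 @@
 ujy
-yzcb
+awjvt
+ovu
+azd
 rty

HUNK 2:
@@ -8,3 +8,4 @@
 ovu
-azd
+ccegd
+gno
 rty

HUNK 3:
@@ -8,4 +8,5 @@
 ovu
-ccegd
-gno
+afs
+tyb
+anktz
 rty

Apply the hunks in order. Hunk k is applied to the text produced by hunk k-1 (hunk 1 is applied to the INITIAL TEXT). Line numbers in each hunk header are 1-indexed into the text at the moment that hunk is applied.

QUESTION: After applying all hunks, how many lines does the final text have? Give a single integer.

Hunk 1: at line 6 remove [yzcb] add [awjvt,ovu,azd] -> 10 lines: uqals tfo fpgkc mhvq vcl ujy awjvt ovu azd rty
Hunk 2: at line 8 remove [azd] add [ccegd,gno] -> 11 lines: uqals tfo fpgkc mhvq vcl ujy awjvt ovu ccegd gno rty
Hunk 3: at line 8 remove [ccegd,gno] add [afs,tyb,anktz] -> 12 lines: uqals tfo fpgkc mhvq vcl ujy awjvt ovu afs tyb anktz rty
Final line count: 12

Answer: 12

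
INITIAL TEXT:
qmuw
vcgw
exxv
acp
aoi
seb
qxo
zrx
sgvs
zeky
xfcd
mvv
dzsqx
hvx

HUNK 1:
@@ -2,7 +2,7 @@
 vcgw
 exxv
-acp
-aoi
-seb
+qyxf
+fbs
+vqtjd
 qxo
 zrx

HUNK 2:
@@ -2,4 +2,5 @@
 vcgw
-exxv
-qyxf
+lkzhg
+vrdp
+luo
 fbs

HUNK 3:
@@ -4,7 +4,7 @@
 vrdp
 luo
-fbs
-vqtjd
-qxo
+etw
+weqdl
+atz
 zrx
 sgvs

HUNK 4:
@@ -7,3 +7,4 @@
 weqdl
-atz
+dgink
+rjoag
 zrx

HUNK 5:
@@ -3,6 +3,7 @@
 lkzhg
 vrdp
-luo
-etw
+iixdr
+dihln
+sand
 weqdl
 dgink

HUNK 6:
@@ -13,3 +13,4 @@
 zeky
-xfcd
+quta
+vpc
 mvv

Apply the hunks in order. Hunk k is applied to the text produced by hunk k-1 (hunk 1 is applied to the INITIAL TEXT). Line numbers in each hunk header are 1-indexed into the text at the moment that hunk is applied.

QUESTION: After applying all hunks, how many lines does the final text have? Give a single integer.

Hunk 1: at line 2 remove [acp,aoi,seb] add [qyxf,fbs,vqtjd] -> 14 lines: qmuw vcgw exxv qyxf fbs vqtjd qxo zrx sgvs zeky xfcd mvv dzsqx hvx
Hunk 2: at line 2 remove [exxv,qyxf] add [lkzhg,vrdp,luo] -> 15 lines: qmuw vcgw lkzhg vrdp luo fbs vqtjd qxo zrx sgvs zeky xfcd mvv dzsqx hvx
Hunk 3: at line 4 remove [fbs,vqtjd,qxo] add [etw,weqdl,atz] -> 15 lines: qmuw vcgw lkzhg vrdp luo etw weqdl atz zrx sgvs zeky xfcd mvv dzsqx hvx
Hunk 4: at line 7 remove [atz] add [dgink,rjoag] -> 16 lines: qmuw vcgw lkzhg vrdp luo etw weqdl dgink rjoag zrx sgvs zeky xfcd mvv dzsqx hvx
Hunk 5: at line 3 remove [luo,etw] add [iixdr,dihln,sand] -> 17 lines: qmuw vcgw lkzhg vrdp iixdr dihln sand weqdl dgink rjoag zrx sgvs zeky xfcd mvv dzsqx hvx
Hunk 6: at line 13 remove [xfcd] add [quta,vpc] -> 18 lines: qmuw vcgw lkzhg vrdp iixdr dihln sand weqdl dgink rjoag zrx sgvs zeky quta vpc mvv dzsqx hvx
Final line count: 18

Answer: 18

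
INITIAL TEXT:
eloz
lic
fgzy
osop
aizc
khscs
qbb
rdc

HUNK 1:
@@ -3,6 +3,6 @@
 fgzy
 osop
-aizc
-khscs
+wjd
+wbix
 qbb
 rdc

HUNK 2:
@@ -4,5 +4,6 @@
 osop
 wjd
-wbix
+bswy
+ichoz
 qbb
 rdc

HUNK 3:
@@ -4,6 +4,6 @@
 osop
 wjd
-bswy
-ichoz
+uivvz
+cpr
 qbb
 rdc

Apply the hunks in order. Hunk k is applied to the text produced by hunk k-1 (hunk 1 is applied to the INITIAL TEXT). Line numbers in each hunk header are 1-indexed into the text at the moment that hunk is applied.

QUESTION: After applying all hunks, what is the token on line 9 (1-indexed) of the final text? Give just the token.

Hunk 1: at line 3 remove [aizc,khscs] add [wjd,wbix] -> 8 lines: eloz lic fgzy osop wjd wbix qbb rdc
Hunk 2: at line 4 remove [wbix] add [bswy,ichoz] -> 9 lines: eloz lic fgzy osop wjd bswy ichoz qbb rdc
Hunk 3: at line 4 remove [bswy,ichoz] add [uivvz,cpr] -> 9 lines: eloz lic fgzy osop wjd uivvz cpr qbb rdc
Final line 9: rdc

Answer: rdc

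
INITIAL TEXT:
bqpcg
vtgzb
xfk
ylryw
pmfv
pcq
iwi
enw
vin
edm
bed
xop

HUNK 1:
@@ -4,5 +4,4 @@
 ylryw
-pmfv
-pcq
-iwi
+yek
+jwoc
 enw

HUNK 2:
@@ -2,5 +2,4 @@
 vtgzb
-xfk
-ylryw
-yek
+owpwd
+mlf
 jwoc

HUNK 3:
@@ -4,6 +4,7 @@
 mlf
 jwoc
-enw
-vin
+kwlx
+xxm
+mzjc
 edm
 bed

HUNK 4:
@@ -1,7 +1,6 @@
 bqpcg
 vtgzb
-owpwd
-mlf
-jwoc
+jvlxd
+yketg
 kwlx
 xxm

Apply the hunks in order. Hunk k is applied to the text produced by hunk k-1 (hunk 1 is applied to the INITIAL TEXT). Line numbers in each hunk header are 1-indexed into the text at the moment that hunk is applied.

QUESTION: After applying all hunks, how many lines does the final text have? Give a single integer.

Answer: 10

Derivation:
Hunk 1: at line 4 remove [pmfv,pcq,iwi] add [yek,jwoc] -> 11 lines: bqpcg vtgzb xfk ylryw yek jwoc enw vin edm bed xop
Hunk 2: at line 2 remove [xfk,ylryw,yek] add [owpwd,mlf] -> 10 lines: bqpcg vtgzb owpwd mlf jwoc enw vin edm bed xop
Hunk 3: at line 4 remove [enw,vin] add [kwlx,xxm,mzjc] -> 11 lines: bqpcg vtgzb owpwd mlf jwoc kwlx xxm mzjc edm bed xop
Hunk 4: at line 1 remove [owpwd,mlf,jwoc] add [jvlxd,yketg] -> 10 lines: bqpcg vtgzb jvlxd yketg kwlx xxm mzjc edm bed xop
Final line count: 10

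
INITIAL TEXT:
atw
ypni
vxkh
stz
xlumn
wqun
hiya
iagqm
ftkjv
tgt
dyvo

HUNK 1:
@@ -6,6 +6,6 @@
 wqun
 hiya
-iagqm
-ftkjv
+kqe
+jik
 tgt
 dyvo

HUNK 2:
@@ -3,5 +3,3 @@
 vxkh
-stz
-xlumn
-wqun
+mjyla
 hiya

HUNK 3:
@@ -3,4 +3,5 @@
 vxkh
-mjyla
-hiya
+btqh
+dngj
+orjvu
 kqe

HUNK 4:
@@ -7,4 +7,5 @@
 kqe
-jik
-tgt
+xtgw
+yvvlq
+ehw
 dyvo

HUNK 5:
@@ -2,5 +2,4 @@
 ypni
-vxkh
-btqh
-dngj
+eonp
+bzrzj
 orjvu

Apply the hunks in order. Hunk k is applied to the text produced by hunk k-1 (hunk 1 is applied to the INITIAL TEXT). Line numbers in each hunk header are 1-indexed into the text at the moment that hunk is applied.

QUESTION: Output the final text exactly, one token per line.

Answer: atw
ypni
eonp
bzrzj
orjvu
kqe
xtgw
yvvlq
ehw
dyvo

Derivation:
Hunk 1: at line 6 remove [iagqm,ftkjv] add [kqe,jik] -> 11 lines: atw ypni vxkh stz xlumn wqun hiya kqe jik tgt dyvo
Hunk 2: at line 3 remove [stz,xlumn,wqun] add [mjyla] -> 9 lines: atw ypni vxkh mjyla hiya kqe jik tgt dyvo
Hunk 3: at line 3 remove [mjyla,hiya] add [btqh,dngj,orjvu] -> 10 lines: atw ypni vxkh btqh dngj orjvu kqe jik tgt dyvo
Hunk 4: at line 7 remove [jik,tgt] add [xtgw,yvvlq,ehw] -> 11 lines: atw ypni vxkh btqh dngj orjvu kqe xtgw yvvlq ehw dyvo
Hunk 5: at line 2 remove [vxkh,btqh,dngj] add [eonp,bzrzj] -> 10 lines: atw ypni eonp bzrzj orjvu kqe xtgw yvvlq ehw dyvo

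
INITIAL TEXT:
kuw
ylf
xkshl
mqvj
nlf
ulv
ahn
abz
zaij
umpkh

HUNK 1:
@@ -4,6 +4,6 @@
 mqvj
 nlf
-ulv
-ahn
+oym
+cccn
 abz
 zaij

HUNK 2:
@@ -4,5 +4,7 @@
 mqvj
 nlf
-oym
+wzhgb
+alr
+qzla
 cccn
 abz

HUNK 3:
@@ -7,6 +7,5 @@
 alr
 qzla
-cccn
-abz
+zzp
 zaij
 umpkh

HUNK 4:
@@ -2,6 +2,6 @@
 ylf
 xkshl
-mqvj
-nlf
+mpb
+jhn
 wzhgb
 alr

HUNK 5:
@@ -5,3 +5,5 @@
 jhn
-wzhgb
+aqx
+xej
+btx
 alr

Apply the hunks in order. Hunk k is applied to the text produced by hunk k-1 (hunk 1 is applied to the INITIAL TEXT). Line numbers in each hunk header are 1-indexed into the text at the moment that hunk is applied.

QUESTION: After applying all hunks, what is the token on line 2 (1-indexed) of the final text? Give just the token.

Answer: ylf

Derivation:
Hunk 1: at line 4 remove [ulv,ahn] add [oym,cccn] -> 10 lines: kuw ylf xkshl mqvj nlf oym cccn abz zaij umpkh
Hunk 2: at line 4 remove [oym] add [wzhgb,alr,qzla] -> 12 lines: kuw ylf xkshl mqvj nlf wzhgb alr qzla cccn abz zaij umpkh
Hunk 3: at line 7 remove [cccn,abz] add [zzp] -> 11 lines: kuw ylf xkshl mqvj nlf wzhgb alr qzla zzp zaij umpkh
Hunk 4: at line 2 remove [mqvj,nlf] add [mpb,jhn] -> 11 lines: kuw ylf xkshl mpb jhn wzhgb alr qzla zzp zaij umpkh
Hunk 5: at line 5 remove [wzhgb] add [aqx,xej,btx] -> 13 lines: kuw ylf xkshl mpb jhn aqx xej btx alr qzla zzp zaij umpkh
Final line 2: ylf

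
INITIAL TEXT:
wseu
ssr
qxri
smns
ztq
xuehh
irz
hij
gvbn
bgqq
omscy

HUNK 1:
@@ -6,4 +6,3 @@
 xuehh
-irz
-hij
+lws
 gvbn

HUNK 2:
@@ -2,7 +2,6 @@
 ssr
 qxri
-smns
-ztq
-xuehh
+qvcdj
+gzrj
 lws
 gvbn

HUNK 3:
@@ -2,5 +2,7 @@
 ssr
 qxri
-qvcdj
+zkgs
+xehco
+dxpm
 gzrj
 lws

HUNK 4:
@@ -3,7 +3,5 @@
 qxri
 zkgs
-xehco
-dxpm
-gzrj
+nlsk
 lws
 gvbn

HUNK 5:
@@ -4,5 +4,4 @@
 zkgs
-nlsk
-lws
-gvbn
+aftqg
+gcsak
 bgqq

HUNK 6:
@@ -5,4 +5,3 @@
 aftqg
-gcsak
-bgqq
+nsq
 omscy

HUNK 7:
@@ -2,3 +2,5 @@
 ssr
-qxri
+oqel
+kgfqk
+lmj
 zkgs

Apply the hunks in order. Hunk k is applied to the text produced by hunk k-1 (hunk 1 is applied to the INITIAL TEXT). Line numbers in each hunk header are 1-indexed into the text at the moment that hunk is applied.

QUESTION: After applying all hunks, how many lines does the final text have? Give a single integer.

Hunk 1: at line 6 remove [irz,hij] add [lws] -> 10 lines: wseu ssr qxri smns ztq xuehh lws gvbn bgqq omscy
Hunk 2: at line 2 remove [smns,ztq,xuehh] add [qvcdj,gzrj] -> 9 lines: wseu ssr qxri qvcdj gzrj lws gvbn bgqq omscy
Hunk 3: at line 2 remove [qvcdj] add [zkgs,xehco,dxpm] -> 11 lines: wseu ssr qxri zkgs xehco dxpm gzrj lws gvbn bgqq omscy
Hunk 4: at line 3 remove [xehco,dxpm,gzrj] add [nlsk] -> 9 lines: wseu ssr qxri zkgs nlsk lws gvbn bgqq omscy
Hunk 5: at line 4 remove [nlsk,lws,gvbn] add [aftqg,gcsak] -> 8 lines: wseu ssr qxri zkgs aftqg gcsak bgqq omscy
Hunk 6: at line 5 remove [gcsak,bgqq] add [nsq] -> 7 lines: wseu ssr qxri zkgs aftqg nsq omscy
Hunk 7: at line 2 remove [qxri] add [oqel,kgfqk,lmj] -> 9 lines: wseu ssr oqel kgfqk lmj zkgs aftqg nsq omscy
Final line count: 9

Answer: 9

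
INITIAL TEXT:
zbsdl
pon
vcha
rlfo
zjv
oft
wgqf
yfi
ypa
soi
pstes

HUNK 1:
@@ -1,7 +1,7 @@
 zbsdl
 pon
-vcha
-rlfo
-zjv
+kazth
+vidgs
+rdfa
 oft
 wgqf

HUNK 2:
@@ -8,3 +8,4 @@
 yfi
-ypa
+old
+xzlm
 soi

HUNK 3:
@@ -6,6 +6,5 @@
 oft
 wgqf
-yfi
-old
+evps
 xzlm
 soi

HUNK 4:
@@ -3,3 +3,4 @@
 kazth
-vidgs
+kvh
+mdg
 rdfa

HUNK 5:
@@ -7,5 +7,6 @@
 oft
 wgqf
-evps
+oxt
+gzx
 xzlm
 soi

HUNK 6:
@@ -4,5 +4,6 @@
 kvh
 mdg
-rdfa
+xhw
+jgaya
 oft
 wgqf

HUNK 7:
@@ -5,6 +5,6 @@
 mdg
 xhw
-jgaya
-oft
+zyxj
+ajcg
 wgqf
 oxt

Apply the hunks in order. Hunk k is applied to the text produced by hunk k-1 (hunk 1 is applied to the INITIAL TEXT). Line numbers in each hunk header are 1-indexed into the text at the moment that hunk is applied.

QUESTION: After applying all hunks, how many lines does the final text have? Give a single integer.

Hunk 1: at line 1 remove [vcha,rlfo,zjv] add [kazth,vidgs,rdfa] -> 11 lines: zbsdl pon kazth vidgs rdfa oft wgqf yfi ypa soi pstes
Hunk 2: at line 8 remove [ypa] add [old,xzlm] -> 12 lines: zbsdl pon kazth vidgs rdfa oft wgqf yfi old xzlm soi pstes
Hunk 3: at line 6 remove [yfi,old] add [evps] -> 11 lines: zbsdl pon kazth vidgs rdfa oft wgqf evps xzlm soi pstes
Hunk 4: at line 3 remove [vidgs] add [kvh,mdg] -> 12 lines: zbsdl pon kazth kvh mdg rdfa oft wgqf evps xzlm soi pstes
Hunk 5: at line 7 remove [evps] add [oxt,gzx] -> 13 lines: zbsdl pon kazth kvh mdg rdfa oft wgqf oxt gzx xzlm soi pstes
Hunk 6: at line 4 remove [rdfa] add [xhw,jgaya] -> 14 lines: zbsdl pon kazth kvh mdg xhw jgaya oft wgqf oxt gzx xzlm soi pstes
Hunk 7: at line 5 remove [jgaya,oft] add [zyxj,ajcg] -> 14 lines: zbsdl pon kazth kvh mdg xhw zyxj ajcg wgqf oxt gzx xzlm soi pstes
Final line count: 14

Answer: 14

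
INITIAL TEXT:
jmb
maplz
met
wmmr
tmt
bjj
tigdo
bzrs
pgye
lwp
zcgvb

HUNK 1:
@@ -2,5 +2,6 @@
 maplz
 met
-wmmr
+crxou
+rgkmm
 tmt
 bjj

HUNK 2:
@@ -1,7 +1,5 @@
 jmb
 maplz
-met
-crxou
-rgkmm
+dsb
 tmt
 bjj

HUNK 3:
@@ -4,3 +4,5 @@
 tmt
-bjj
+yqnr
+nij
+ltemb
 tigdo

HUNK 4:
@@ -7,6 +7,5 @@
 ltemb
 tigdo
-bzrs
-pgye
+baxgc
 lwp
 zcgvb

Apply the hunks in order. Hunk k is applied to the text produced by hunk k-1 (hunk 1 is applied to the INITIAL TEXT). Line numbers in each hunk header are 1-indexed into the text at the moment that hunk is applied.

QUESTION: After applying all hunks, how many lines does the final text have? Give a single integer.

Answer: 11

Derivation:
Hunk 1: at line 2 remove [wmmr] add [crxou,rgkmm] -> 12 lines: jmb maplz met crxou rgkmm tmt bjj tigdo bzrs pgye lwp zcgvb
Hunk 2: at line 1 remove [met,crxou,rgkmm] add [dsb] -> 10 lines: jmb maplz dsb tmt bjj tigdo bzrs pgye lwp zcgvb
Hunk 3: at line 4 remove [bjj] add [yqnr,nij,ltemb] -> 12 lines: jmb maplz dsb tmt yqnr nij ltemb tigdo bzrs pgye lwp zcgvb
Hunk 4: at line 7 remove [bzrs,pgye] add [baxgc] -> 11 lines: jmb maplz dsb tmt yqnr nij ltemb tigdo baxgc lwp zcgvb
Final line count: 11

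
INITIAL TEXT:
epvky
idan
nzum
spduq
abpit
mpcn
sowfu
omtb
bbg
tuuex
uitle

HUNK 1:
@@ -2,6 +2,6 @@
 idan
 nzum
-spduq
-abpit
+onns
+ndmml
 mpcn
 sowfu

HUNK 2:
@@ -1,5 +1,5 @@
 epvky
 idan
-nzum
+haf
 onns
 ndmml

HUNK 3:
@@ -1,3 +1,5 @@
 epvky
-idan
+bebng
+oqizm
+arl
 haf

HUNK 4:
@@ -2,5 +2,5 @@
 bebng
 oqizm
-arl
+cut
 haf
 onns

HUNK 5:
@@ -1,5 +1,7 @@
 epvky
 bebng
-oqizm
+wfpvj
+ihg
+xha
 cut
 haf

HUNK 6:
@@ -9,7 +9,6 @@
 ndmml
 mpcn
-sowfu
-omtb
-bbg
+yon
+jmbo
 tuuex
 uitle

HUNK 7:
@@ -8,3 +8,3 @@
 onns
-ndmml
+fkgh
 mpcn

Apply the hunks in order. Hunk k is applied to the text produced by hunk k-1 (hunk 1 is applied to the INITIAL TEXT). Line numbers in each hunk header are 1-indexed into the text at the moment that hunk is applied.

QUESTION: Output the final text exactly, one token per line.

Hunk 1: at line 2 remove [spduq,abpit] add [onns,ndmml] -> 11 lines: epvky idan nzum onns ndmml mpcn sowfu omtb bbg tuuex uitle
Hunk 2: at line 1 remove [nzum] add [haf] -> 11 lines: epvky idan haf onns ndmml mpcn sowfu omtb bbg tuuex uitle
Hunk 3: at line 1 remove [idan] add [bebng,oqizm,arl] -> 13 lines: epvky bebng oqizm arl haf onns ndmml mpcn sowfu omtb bbg tuuex uitle
Hunk 4: at line 2 remove [arl] add [cut] -> 13 lines: epvky bebng oqizm cut haf onns ndmml mpcn sowfu omtb bbg tuuex uitle
Hunk 5: at line 1 remove [oqizm] add [wfpvj,ihg,xha] -> 15 lines: epvky bebng wfpvj ihg xha cut haf onns ndmml mpcn sowfu omtb bbg tuuex uitle
Hunk 6: at line 9 remove [sowfu,omtb,bbg] add [yon,jmbo] -> 14 lines: epvky bebng wfpvj ihg xha cut haf onns ndmml mpcn yon jmbo tuuex uitle
Hunk 7: at line 8 remove [ndmml] add [fkgh] -> 14 lines: epvky bebng wfpvj ihg xha cut haf onns fkgh mpcn yon jmbo tuuex uitle

Answer: epvky
bebng
wfpvj
ihg
xha
cut
haf
onns
fkgh
mpcn
yon
jmbo
tuuex
uitle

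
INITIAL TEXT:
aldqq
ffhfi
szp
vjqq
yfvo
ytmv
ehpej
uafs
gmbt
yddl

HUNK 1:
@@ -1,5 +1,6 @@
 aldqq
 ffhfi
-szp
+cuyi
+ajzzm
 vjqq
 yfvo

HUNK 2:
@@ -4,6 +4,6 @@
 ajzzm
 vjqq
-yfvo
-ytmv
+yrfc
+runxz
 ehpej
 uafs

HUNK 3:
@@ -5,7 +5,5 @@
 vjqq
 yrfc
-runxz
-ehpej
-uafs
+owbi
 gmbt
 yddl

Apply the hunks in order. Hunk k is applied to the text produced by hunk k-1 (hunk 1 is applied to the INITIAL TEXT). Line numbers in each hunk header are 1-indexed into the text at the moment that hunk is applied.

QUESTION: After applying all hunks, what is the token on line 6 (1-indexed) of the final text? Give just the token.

Answer: yrfc

Derivation:
Hunk 1: at line 1 remove [szp] add [cuyi,ajzzm] -> 11 lines: aldqq ffhfi cuyi ajzzm vjqq yfvo ytmv ehpej uafs gmbt yddl
Hunk 2: at line 4 remove [yfvo,ytmv] add [yrfc,runxz] -> 11 lines: aldqq ffhfi cuyi ajzzm vjqq yrfc runxz ehpej uafs gmbt yddl
Hunk 3: at line 5 remove [runxz,ehpej,uafs] add [owbi] -> 9 lines: aldqq ffhfi cuyi ajzzm vjqq yrfc owbi gmbt yddl
Final line 6: yrfc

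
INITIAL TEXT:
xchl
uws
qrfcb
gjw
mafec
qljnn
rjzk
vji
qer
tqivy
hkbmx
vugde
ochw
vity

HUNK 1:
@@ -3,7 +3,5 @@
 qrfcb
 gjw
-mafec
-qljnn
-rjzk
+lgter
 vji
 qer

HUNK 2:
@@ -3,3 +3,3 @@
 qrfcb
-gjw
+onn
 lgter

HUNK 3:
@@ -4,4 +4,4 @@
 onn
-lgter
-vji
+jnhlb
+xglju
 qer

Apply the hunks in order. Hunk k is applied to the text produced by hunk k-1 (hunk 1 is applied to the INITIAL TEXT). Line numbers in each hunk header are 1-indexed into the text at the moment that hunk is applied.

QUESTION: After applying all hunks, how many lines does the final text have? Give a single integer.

Answer: 12

Derivation:
Hunk 1: at line 3 remove [mafec,qljnn,rjzk] add [lgter] -> 12 lines: xchl uws qrfcb gjw lgter vji qer tqivy hkbmx vugde ochw vity
Hunk 2: at line 3 remove [gjw] add [onn] -> 12 lines: xchl uws qrfcb onn lgter vji qer tqivy hkbmx vugde ochw vity
Hunk 3: at line 4 remove [lgter,vji] add [jnhlb,xglju] -> 12 lines: xchl uws qrfcb onn jnhlb xglju qer tqivy hkbmx vugde ochw vity
Final line count: 12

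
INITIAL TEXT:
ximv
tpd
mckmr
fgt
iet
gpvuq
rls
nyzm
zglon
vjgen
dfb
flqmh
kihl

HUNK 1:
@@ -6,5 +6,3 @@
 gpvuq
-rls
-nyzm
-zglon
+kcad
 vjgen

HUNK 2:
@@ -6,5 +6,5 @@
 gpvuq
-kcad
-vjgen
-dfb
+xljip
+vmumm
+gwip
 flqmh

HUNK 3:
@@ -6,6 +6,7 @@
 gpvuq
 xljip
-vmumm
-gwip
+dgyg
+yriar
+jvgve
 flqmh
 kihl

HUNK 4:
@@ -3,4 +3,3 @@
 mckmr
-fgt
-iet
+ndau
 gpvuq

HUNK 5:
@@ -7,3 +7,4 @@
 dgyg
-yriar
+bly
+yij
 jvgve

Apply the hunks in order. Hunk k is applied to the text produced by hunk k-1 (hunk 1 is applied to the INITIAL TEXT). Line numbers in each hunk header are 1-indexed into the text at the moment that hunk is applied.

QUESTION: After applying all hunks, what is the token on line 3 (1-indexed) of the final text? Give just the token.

Answer: mckmr

Derivation:
Hunk 1: at line 6 remove [rls,nyzm,zglon] add [kcad] -> 11 lines: ximv tpd mckmr fgt iet gpvuq kcad vjgen dfb flqmh kihl
Hunk 2: at line 6 remove [kcad,vjgen,dfb] add [xljip,vmumm,gwip] -> 11 lines: ximv tpd mckmr fgt iet gpvuq xljip vmumm gwip flqmh kihl
Hunk 3: at line 6 remove [vmumm,gwip] add [dgyg,yriar,jvgve] -> 12 lines: ximv tpd mckmr fgt iet gpvuq xljip dgyg yriar jvgve flqmh kihl
Hunk 4: at line 3 remove [fgt,iet] add [ndau] -> 11 lines: ximv tpd mckmr ndau gpvuq xljip dgyg yriar jvgve flqmh kihl
Hunk 5: at line 7 remove [yriar] add [bly,yij] -> 12 lines: ximv tpd mckmr ndau gpvuq xljip dgyg bly yij jvgve flqmh kihl
Final line 3: mckmr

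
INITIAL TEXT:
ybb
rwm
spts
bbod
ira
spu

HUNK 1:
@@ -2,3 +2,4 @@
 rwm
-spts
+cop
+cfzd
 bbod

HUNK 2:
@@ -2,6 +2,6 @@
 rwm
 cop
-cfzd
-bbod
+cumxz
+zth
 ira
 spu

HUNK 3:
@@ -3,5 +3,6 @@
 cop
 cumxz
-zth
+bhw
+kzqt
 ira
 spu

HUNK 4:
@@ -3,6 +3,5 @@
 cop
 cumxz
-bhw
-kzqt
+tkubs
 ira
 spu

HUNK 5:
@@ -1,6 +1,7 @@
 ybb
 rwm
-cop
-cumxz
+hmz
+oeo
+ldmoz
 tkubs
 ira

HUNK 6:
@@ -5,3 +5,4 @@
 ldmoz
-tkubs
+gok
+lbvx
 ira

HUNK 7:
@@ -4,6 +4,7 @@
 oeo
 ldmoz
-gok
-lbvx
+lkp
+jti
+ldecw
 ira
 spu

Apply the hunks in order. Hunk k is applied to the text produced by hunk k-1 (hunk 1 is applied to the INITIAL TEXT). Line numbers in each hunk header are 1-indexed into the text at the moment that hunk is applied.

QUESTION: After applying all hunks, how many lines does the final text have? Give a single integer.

Hunk 1: at line 2 remove [spts] add [cop,cfzd] -> 7 lines: ybb rwm cop cfzd bbod ira spu
Hunk 2: at line 2 remove [cfzd,bbod] add [cumxz,zth] -> 7 lines: ybb rwm cop cumxz zth ira spu
Hunk 3: at line 3 remove [zth] add [bhw,kzqt] -> 8 lines: ybb rwm cop cumxz bhw kzqt ira spu
Hunk 4: at line 3 remove [bhw,kzqt] add [tkubs] -> 7 lines: ybb rwm cop cumxz tkubs ira spu
Hunk 5: at line 1 remove [cop,cumxz] add [hmz,oeo,ldmoz] -> 8 lines: ybb rwm hmz oeo ldmoz tkubs ira spu
Hunk 6: at line 5 remove [tkubs] add [gok,lbvx] -> 9 lines: ybb rwm hmz oeo ldmoz gok lbvx ira spu
Hunk 7: at line 4 remove [gok,lbvx] add [lkp,jti,ldecw] -> 10 lines: ybb rwm hmz oeo ldmoz lkp jti ldecw ira spu
Final line count: 10

Answer: 10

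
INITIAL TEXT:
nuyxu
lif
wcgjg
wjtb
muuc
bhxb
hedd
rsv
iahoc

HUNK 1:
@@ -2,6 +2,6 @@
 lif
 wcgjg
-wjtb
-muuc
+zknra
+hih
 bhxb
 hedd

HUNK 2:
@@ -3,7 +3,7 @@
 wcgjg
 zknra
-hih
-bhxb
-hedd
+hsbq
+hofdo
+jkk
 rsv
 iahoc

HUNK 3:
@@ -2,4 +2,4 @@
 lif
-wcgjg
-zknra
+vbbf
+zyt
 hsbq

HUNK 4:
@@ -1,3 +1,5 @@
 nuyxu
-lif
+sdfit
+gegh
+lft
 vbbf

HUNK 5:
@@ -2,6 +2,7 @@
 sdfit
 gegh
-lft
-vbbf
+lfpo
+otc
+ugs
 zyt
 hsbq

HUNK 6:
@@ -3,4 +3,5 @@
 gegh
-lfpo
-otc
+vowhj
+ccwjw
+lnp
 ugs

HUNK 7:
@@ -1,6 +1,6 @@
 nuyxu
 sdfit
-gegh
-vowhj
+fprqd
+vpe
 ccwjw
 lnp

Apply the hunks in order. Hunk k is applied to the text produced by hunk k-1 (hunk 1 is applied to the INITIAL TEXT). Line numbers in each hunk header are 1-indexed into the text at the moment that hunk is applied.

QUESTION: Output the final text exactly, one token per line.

Answer: nuyxu
sdfit
fprqd
vpe
ccwjw
lnp
ugs
zyt
hsbq
hofdo
jkk
rsv
iahoc

Derivation:
Hunk 1: at line 2 remove [wjtb,muuc] add [zknra,hih] -> 9 lines: nuyxu lif wcgjg zknra hih bhxb hedd rsv iahoc
Hunk 2: at line 3 remove [hih,bhxb,hedd] add [hsbq,hofdo,jkk] -> 9 lines: nuyxu lif wcgjg zknra hsbq hofdo jkk rsv iahoc
Hunk 3: at line 2 remove [wcgjg,zknra] add [vbbf,zyt] -> 9 lines: nuyxu lif vbbf zyt hsbq hofdo jkk rsv iahoc
Hunk 4: at line 1 remove [lif] add [sdfit,gegh,lft] -> 11 lines: nuyxu sdfit gegh lft vbbf zyt hsbq hofdo jkk rsv iahoc
Hunk 5: at line 2 remove [lft,vbbf] add [lfpo,otc,ugs] -> 12 lines: nuyxu sdfit gegh lfpo otc ugs zyt hsbq hofdo jkk rsv iahoc
Hunk 6: at line 3 remove [lfpo,otc] add [vowhj,ccwjw,lnp] -> 13 lines: nuyxu sdfit gegh vowhj ccwjw lnp ugs zyt hsbq hofdo jkk rsv iahoc
Hunk 7: at line 1 remove [gegh,vowhj] add [fprqd,vpe] -> 13 lines: nuyxu sdfit fprqd vpe ccwjw lnp ugs zyt hsbq hofdo jkk rsv iahoc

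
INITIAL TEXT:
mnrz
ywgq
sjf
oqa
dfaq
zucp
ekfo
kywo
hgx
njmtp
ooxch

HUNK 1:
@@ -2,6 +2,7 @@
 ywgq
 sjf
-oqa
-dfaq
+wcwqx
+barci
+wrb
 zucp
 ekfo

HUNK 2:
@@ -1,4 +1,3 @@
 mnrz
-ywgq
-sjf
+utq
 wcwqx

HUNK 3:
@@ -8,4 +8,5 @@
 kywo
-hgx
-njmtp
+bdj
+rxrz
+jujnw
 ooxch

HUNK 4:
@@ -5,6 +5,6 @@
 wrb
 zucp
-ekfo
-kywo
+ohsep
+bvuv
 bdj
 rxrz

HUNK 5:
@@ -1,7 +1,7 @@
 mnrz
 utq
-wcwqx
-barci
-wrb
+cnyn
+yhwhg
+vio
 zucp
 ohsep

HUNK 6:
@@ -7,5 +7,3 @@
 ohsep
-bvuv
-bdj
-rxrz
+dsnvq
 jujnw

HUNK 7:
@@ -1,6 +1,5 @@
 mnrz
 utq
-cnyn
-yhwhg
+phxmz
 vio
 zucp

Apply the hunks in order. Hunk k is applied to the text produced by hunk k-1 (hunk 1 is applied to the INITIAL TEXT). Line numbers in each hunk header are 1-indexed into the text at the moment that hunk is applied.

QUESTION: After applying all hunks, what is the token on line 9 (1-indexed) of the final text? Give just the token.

Answer: ooxch

Derivation:
Hunk 1: at line 2 remove [oqa,dfaq] add [wcwqx,barci,wrb] -> 12 lines: mnrz ywgq sjf wcwqx barci wrb zucp ekfo kywo hgx njmtp ooxch
Hunk 2: at line 1 remove [ywgq,sjf] add [utq] -> 11 lines: mnrz utq wcwqx barci wrb zucp ekfo kywo hgx njmtp ooxch
Hunk 3: at line 8 remove [hgx,njmtp] add [bdj,rxrz,jujnw] -> 12 lines: mnrz utq wcwqx barci wrb zucp ekfo kywo bdj rxrz jujnw ooxch
Hunk 4: at line 5 remove [ekfo,kywo] add [ohsep,bvuv] -> 12 lines: mnrz utq wcwqx barci wrb zucp ohsep bvuv bdj rxrz jujnw ooxch
Hunk 5: at line 1 remove [wcwqx,barci,wrb] add [cnyn,yhwhg,vio] -> 12 lines: mnrz utq cnyn yhwhg vio zucp ohsep bvuv bdj rxrz jujnw ooxch
Hunk 6: at line 7 remove [bvuv,bdj,rxrz] add [dsnvq] -> 10 lines: mnrz utq cnyn yhwhg vio zucp ohsep dsnvq jujnw ooxch
Hunk 7: at line 1 remove [cnyn,yhwhg] add [phxmz] -> 9 lines: mnrz utq phxmz vio zucp ohsep dsnvq jujnw ooxch
Final line 9: ooxch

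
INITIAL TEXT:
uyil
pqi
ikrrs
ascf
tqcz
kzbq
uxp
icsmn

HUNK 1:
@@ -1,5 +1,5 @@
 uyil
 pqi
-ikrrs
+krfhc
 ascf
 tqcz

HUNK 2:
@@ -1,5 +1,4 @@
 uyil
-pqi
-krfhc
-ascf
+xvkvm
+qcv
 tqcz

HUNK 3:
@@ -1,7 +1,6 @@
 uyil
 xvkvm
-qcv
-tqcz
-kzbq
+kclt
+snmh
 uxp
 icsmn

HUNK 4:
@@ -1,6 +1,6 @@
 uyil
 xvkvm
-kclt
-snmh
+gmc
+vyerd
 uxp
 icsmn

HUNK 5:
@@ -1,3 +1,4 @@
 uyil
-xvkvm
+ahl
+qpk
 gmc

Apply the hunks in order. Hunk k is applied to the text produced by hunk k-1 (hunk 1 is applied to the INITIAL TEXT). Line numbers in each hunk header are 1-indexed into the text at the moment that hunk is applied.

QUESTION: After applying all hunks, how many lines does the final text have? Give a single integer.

Answer: 7

Derivation:
Hunk 1: at line 1 remove [ikrrs] add [krfhc] -> 8 lines: uyil pqi krfhc ascf tqcz kzbq uxp icsmn
Hunk 2: at line 1 remove [pqi,krfhc,ascf] add [xvkvm,qcv] -> 7 lines: uyil xvkvm qcv tqcz kzbq uxp icsmn
Hunk 3: at line 1 remove [qcv,tqcz,kzbq] add [kclt,snmh] -> 6 lines: uyil xvkvm kclt snmh uxp icsmn
Hunk 4: at line 1 remove [kclt,snmh] add [gmc,vyerd] -> 6 lines: uyil xvkvm gmc vyerd uxp icsmn
Hunk 5: at line 1 remove [xvkvm] add [ahl,qpk] -> 7 lines: uyil ahl qpk gmc vyerd uxp icsmn
Final line count: 7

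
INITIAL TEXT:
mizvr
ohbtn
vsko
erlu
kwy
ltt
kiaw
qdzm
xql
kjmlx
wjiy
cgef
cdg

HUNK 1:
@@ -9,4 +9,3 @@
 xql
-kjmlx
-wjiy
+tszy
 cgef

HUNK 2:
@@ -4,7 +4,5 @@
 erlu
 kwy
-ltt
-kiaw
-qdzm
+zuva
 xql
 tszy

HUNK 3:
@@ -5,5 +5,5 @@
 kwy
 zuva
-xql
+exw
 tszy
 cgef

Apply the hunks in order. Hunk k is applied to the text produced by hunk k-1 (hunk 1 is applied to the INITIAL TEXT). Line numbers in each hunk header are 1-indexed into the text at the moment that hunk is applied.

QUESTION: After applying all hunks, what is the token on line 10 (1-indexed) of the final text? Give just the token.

Answer: cdg

Derivation:
Hunk 1: at line 9 remove [kjmlx,wjiy] add [tszy] -> 12 lines: mizvr ohbtn vsko erlu kwy ltt kiaw qdzm xql tszy cgef cdg
Hunk 2: at line 4 remove [ltt,kiaw,qdzm] add [zuva] -> 10 lines: mizvr ohbtn vsko erlu kwy zuva xql tszy cgef cdg
Hunk 3: at line 5 remove [xql] add [exw] -> 10 lines: mizvr ohbtn vsko erlu kwy zuva exw tszy cgef cdg
Final line 10: cdg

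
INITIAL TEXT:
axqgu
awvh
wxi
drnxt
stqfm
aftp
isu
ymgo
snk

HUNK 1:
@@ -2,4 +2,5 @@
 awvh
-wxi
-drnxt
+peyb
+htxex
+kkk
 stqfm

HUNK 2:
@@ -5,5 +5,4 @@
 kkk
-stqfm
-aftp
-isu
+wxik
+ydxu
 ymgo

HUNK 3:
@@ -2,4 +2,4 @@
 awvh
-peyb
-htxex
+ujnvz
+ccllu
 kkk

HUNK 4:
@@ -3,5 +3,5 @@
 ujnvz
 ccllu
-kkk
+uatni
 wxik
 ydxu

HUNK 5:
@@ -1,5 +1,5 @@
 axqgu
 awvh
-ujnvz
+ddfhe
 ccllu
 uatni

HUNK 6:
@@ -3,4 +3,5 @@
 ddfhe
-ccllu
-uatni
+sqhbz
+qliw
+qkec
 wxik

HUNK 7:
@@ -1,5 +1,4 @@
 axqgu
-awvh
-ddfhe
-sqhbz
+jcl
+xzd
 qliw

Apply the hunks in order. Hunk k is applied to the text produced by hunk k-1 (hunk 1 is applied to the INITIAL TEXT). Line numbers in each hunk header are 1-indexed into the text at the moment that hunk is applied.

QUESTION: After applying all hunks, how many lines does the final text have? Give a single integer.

Answer: 9

Derivation:
Hunk 1: at line 2 remove [wxi,drnxt] add [peyb,htxex,kkk] -> 10 lines: axqgu awvh peyb htxex kkk stqfm aftp isu ymgo snk
Hunk 2: at line 5 remove [stqfm,aftp,isu] add [wxik,ydxu] -> 9 lines: axqgu awvh peyb htxex kkk wxik ydxu ymgo snk
Hunk 3: at line 2 remove [peyb,htxex] add [ujnvz,ccllu] -> 9 lines: axqgu awvh ujnvz ccllu kkk wxik ydxu ymgo snk
Hunk 4: at line 3 remove [kkk] add [uatni] -> 9 lines: axqgu awvh ujnvz ccllu uatni wxik ydxu ymgo snk
Hunk 5: at line 1 remove [ujnvz] add [ddfhe] -> 9 lines: axqgu awvh ddfhe ccllu uatni wxik ydxu ymgo snk
Hunk 6: at line 3 remove [ccllu,uatni] add [sqhbz,qliw,qkec] -> 10 lines: axqgu awvh ddfhe sqhbz qliw qkec wxik ydxu ymgo snk
Hunk 7: at line 1 remove [awvh,ddfhe,sqhbz] add [jcl,xzd] -> 9 lines: axqgu jcl xzd qliw qkec wxik ydxu ymgo snk
Final line count: 9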